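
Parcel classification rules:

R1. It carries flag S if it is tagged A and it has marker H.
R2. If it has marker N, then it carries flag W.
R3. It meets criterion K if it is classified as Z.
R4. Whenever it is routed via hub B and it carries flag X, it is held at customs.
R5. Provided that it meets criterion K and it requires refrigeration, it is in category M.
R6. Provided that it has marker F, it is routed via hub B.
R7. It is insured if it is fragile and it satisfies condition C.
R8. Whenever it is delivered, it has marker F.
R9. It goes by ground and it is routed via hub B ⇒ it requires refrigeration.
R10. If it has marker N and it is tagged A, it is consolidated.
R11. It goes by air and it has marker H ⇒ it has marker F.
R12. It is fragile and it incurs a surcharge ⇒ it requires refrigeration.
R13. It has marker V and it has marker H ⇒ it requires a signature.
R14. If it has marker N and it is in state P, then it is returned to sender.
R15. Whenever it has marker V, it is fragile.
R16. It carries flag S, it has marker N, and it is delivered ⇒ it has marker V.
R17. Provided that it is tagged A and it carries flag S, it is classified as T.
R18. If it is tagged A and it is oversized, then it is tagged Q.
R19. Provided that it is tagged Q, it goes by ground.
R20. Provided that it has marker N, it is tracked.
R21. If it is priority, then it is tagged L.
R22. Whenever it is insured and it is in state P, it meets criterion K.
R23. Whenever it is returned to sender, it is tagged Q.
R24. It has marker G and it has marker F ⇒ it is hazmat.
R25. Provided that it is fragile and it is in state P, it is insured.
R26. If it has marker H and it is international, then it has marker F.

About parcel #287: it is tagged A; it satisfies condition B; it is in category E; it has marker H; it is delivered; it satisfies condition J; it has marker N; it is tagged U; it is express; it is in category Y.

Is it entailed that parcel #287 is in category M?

No

Forward chaining from the given facts derives: carries flag S, carries flag W, has marker F, is consolidated, has marker V, is classified as T, is tracked, is routed via hub B, requires a signature, is fragile.
The only rule concluding "it is in category M" is R5, which needs "it meets criterion K"; that is never established.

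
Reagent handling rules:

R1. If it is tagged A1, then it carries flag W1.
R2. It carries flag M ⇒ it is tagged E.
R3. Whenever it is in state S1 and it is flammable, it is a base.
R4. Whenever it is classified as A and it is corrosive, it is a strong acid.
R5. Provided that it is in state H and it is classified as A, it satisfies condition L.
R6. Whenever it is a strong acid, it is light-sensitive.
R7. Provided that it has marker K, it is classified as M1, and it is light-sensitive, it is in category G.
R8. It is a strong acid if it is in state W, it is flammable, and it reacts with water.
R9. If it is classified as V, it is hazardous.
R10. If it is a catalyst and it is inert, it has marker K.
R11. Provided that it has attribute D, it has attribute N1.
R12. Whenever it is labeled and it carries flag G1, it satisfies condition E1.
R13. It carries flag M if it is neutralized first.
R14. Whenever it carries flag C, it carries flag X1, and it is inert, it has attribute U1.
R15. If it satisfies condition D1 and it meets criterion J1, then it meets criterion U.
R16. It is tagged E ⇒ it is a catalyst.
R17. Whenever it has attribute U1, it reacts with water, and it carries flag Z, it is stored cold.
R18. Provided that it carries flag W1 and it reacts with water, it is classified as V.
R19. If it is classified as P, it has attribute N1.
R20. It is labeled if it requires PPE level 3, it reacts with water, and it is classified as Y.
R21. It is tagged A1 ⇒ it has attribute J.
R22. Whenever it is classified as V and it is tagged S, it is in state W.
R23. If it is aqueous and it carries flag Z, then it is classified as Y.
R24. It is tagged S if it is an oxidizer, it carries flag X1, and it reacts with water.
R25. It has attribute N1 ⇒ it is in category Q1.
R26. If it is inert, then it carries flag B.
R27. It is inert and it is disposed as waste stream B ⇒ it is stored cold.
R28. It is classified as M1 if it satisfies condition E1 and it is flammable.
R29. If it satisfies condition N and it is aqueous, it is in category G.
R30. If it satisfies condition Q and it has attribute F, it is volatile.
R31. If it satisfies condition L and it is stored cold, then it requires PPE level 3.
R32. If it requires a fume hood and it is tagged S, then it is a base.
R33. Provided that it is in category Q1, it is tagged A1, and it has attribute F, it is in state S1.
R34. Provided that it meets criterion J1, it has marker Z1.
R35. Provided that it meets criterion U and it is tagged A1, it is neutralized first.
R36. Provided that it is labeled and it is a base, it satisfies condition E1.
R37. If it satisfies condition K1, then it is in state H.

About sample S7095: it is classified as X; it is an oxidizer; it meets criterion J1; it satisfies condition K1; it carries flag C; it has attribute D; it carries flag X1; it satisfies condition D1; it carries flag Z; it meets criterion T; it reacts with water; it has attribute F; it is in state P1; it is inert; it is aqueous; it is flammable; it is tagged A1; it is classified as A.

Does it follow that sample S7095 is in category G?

Yes

By R1 (it is tagged A1): it carries flag W1.
By R11 (it has attribute D): it has attribute N1.
By R14 (it carries flag C, it carries flag X1, it is inert): it has attribute U1.
By R15 (it satisfies condition D1, it meets criterion J1): it meets criterion U.
By R17 (it has attribute U1, it reacts with water, it carries flag Z): it is stored cold.
By R18 (it carries flag W1, it reacts with water): it is classified as V.
By R23 (it is aqueous, it carries flag Z): it is classified as Y.
By R24 (it is an oxidizer, it carries flag X1, it reacts with water): it is tagged S.
By R25 (it has attribute N1): it is in category Q1.
By R33 (it is in category Q1, it is tagged A1, it has attribute F): it is in state S1.
By R35 (it meets criterion U, it is tagged A1): it is neutralized first.
By R37 (it satisfies condition K1): it is in state H.
By R3 (it is in state S1, it is flammable): it is a base.
By R5 (it is in state H, it is classified as A): it satisfies condition L.
By R13 (it is neutralized first): it carries flag M.
By R22 (it is classified as V, it is tagged S): it is in state W.
By R31 (it satisfies condition L, it is stored cold): it requires PPE level 3.
By R2 (it carries flag M): it is tagged E.
By R8 (it is in state W, it is flammable, it reacts with water): it is a strong acid.
By R16 (it is tagged E): it is a catalyst.
By R20 (it requires PPE level 3, it reacts with water, it is classified as Y): it is labeled.
By R36 (it is labeled, it is a base): it satisfies condition E1.
By R6 (it is a strong acid): it is light-sensitive.
By R10 (it is a catalyst, it is inert): it has marker K.
By R28 (it satisfies condition E1, it is flammable): it is classified as M1.
By R7 (it has marker K, it is classified as M1, it is light-sensitive): it is in category G.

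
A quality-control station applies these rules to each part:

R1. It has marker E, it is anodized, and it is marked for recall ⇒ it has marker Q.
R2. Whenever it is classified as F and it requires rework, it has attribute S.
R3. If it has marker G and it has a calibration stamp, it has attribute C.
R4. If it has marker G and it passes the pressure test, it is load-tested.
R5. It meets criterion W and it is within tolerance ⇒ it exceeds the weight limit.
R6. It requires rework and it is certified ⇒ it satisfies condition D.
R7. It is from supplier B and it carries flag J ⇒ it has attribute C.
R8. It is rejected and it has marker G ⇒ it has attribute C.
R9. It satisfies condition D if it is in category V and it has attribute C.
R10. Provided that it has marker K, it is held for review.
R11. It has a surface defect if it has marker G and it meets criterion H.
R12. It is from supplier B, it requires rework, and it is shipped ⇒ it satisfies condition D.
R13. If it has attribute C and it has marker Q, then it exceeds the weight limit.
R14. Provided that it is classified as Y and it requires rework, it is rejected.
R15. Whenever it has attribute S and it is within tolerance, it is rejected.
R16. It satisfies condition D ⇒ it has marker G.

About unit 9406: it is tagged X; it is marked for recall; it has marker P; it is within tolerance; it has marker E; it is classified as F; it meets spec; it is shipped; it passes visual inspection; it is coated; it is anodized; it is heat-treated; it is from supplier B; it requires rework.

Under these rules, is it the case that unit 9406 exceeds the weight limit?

Yes

By R1 (it has marker E, it is anodized, it is marked for recall): it has marker Q.
By R2 (it is classified as F, it requires rework): it has attribute S.
By R12 (it is from supplier B, it requires rework, it is shipped): it satisfies condition D.
By R15 (it has attribute S, it is within tolerance): it is rejected.
By R16 (it satisfies condition D): it has marker G.
By R8 (it is rejected, it has marker G): it has attribute C.
By R13 (it has attribute C, it has marker Q): it exceeds the weight limit.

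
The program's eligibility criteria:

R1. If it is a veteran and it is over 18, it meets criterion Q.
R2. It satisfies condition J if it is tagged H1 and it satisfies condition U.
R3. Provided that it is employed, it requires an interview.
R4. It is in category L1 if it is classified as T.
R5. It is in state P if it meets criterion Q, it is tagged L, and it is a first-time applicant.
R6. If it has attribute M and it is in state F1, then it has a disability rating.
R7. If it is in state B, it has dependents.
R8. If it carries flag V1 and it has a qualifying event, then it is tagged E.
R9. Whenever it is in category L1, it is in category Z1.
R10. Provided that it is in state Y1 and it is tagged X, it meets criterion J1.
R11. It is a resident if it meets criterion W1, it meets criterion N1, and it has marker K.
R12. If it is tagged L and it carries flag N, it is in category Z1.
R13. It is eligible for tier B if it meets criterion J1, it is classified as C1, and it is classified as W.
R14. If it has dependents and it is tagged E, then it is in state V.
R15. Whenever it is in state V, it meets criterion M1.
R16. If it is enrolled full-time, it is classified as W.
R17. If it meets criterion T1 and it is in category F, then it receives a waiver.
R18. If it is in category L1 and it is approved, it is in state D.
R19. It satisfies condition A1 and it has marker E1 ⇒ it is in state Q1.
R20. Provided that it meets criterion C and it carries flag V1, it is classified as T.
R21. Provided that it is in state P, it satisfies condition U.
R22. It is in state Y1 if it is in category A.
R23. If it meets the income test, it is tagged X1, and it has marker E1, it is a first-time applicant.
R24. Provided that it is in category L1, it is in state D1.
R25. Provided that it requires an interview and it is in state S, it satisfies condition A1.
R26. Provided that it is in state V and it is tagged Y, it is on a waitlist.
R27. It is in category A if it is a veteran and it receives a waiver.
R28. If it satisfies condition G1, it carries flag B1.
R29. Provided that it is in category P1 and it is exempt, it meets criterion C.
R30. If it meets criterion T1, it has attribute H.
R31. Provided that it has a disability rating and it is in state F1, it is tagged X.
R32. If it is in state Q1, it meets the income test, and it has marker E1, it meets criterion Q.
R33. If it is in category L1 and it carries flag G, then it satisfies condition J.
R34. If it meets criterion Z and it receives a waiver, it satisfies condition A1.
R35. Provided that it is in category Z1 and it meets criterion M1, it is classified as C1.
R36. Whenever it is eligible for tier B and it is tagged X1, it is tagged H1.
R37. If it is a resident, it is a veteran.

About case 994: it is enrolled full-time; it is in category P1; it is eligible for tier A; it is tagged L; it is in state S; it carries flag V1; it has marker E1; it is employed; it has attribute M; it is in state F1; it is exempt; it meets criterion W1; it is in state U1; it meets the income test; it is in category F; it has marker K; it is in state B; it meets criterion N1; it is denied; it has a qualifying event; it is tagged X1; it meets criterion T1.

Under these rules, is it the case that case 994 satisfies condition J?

By R3 (it is employed): it requires an interview.
By R6 (it has attribute M, it is in state F1): it has a disability rating.
By R7 (it is in state B): it has dependents.
By R8 (it carries flag V1, it has a qualifying event): it is tagged E.
By R11 (it meets criterion W1, it meets criterion N1, it has marker K): it is a resident.
By R14 (it has dependents, it is tagged E): it is in state V.
By R15 (it is in state V): it meets criterion M1.
By R16 (it is enrolled full-time): it is classified as W.
By R17 (it meets criterion T1, it is in category F): it receives a waiver.
By R23 (it meets the income test, it is tagged X1, it has marker E1): it is a first-time applicant.
By R25 (it requires an interview, it is in state S): it satisfies condition A1.
By R29 (it is in category P1, it is exempt): it meets criterion C.
By R31 (it has a disability rating, it is in state F1): it is tagged X.
By R37 (it is a resident): it is a veteran.
By R19 (it satisfies condition A1, it has marker E1): it is in state Q1.
By R20 (it meets criterion C, it carries flag V1): it is classified as T.
By R27 (it is a veteran, it receives a waiver): it is in category A.
By R32 (it is in state Q1, it meets the income test, it has marker E1): it meets criterion Q.
By R4 (it is classified as T): it is in category L1.
By R5 (it meets criterion Q, it is tagged L, it is a first-time applicant): it is in state P.
By R9 (it is in category L1): it is in category Z1.
By R21 (it is in state P): it satisfies condition U.
By R22 (it is in category A): it is in state Y1.
By R35 (it is in category Z1, it meets criterion M1): it is classified as C1.
By R10 (it is in state Y1, it is tagged X): it meets criterion J1.
By R13 (it meets criterion J1, it is classified as C1, it is classified as W): it is eligible for tier B.
By R36 (it is eligible for tier B, it is tagged X1): it is tagged H1.
By R2 (it is tagged H1, it satisfies condition U): it satisfies condition J.

Yes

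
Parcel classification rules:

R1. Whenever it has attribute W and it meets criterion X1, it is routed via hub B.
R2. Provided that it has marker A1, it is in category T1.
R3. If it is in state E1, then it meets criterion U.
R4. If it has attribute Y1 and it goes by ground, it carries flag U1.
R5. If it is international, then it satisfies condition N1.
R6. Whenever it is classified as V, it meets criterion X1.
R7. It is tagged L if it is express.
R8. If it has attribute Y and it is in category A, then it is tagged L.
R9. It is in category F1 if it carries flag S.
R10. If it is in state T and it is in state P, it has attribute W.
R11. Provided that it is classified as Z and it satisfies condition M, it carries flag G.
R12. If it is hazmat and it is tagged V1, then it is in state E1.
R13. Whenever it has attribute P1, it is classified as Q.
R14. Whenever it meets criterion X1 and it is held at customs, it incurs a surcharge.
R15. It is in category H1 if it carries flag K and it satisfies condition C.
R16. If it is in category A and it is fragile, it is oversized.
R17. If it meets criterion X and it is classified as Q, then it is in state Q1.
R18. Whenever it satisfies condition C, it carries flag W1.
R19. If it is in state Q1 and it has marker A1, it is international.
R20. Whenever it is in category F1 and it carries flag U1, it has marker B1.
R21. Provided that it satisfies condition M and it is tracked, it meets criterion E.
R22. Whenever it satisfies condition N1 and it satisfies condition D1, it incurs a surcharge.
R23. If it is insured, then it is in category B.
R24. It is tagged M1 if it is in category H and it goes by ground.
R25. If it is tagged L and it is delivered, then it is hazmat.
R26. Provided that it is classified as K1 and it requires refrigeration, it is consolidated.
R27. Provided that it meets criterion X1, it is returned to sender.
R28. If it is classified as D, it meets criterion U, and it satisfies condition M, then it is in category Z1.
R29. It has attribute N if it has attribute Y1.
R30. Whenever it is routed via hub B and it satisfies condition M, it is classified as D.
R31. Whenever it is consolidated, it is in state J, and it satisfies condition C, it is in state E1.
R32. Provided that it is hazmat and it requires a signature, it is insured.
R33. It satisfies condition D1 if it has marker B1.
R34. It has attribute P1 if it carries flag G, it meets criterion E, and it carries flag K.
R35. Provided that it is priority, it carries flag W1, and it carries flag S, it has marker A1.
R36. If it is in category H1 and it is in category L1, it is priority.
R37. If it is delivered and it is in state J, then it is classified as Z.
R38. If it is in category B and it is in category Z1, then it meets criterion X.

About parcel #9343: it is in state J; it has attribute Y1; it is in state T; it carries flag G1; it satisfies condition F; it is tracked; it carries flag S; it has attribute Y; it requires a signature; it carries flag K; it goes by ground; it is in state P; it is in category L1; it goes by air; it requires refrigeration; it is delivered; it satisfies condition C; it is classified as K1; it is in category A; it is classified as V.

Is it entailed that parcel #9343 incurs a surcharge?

No

Forward chaining from the given facts derives: carries flag U1, meets criterion X1, is tagged L, is in category F1, has attribute W, is in category H1, carries flag W1, has marker B1, is hazmat, is consolidated, is returned to sender, has attribute N, is in state E1, is insured, satisfies condition D1, is priority, is classified as Z, is routed via hub B, meets criterion U, is in category B, has marker A1, is in category T1.
Rules concluding "it incurs a surcharge": R14 needs "it is held at customs"; R22 needs "it satisfies condition N1" — none of these are established.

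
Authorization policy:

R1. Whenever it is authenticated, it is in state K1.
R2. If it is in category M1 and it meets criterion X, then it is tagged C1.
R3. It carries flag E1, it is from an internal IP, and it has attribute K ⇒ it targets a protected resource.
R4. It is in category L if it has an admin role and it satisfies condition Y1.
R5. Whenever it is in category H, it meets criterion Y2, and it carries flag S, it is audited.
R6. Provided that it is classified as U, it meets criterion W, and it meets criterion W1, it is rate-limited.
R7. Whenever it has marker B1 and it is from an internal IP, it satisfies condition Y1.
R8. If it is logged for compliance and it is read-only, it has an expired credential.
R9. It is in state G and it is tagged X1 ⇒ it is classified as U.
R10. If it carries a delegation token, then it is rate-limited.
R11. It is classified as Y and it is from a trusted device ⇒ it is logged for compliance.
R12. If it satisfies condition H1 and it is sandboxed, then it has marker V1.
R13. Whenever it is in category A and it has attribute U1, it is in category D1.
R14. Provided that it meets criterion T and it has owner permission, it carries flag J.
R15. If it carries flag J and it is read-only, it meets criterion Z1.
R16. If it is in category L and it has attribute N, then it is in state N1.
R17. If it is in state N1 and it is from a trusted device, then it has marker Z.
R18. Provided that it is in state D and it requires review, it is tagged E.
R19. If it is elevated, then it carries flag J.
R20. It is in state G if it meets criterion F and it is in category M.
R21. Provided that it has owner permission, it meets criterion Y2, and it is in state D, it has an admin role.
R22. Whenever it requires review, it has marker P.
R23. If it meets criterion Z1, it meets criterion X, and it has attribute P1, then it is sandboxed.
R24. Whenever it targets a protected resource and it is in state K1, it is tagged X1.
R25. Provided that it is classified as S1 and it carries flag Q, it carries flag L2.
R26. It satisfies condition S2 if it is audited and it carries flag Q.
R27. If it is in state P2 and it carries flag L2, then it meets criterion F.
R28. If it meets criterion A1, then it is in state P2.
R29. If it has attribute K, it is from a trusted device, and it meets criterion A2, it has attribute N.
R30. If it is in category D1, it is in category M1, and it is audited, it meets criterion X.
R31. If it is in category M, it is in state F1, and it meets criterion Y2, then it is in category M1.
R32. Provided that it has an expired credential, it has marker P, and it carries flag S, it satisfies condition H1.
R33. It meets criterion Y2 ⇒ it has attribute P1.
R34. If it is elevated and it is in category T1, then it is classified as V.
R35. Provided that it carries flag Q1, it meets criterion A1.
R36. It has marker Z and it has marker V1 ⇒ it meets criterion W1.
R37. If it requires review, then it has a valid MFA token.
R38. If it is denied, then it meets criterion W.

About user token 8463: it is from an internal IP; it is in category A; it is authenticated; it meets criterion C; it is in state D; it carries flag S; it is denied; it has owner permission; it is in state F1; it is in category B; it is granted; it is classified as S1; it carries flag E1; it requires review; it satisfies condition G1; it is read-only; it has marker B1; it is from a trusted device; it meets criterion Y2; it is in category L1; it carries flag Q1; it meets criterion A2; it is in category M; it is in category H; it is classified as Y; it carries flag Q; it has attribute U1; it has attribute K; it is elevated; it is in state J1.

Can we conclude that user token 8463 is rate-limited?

Yes

By R1 (it is authenticated): it is in state K1.
By R3 (it carries flag E1, it is from an internal IP, it has attribute K): it targets a protected resource.
By R5 (it is in category H, it meets criterion Y2, it carries flag S): it is audited.
By R7 (it has marker B1, it is from an internal IP): it satisfies condition Y1.
By R11 (it is classified as Y, it is from a trusted device): it is logged for compliance.
By R13 (it is in category A, it has attribute U1): it is in category D1.
By R19 (it is elevated): it carries flag J.
By R21 (it has owner permission, it meets criterion Y2, it is in state D): it has an admin role.
By R22 (it requires review): it has marker P.
By R24 (it targets a protected resource, it is in state K1): it is tagged X1.
By R25 (it is classified as S1, it carries flag Q): it carries flag L2.
By R29 (it has attribute K, it is from a trusted device, it meets criterion A2): it has attribute N.
By R31 (it is in category M, it is in state F1, it meets criterion Y2): it is in category M1.
By R33 (it meets criterion Y2): it has attribute P1.
By R35 (it carries flag Q1): it meets criterion A1.
By R38 (it is denied): it meets criterion W.
By R4 (it has an admin role, it satisfies condition Y1): it is in category L.
By R8 (it is logged for compliance, it is read-only): it has an expired credential.
By R15 (it carries flag J, it is read-only): it meets criterion Z1.
By R16 (it is in category L, it has attribute N): it is in state N1.
By R17 (it is in state N1, it is from a trusted device): it has marker Z.
By R28 (it meets criterion A1): it is in state P2.
By R30 (it is in category D1, it is in category M1, it is audited): it meets criterion X.
By R32 (it has an expired credential, it has marker P, it carries flag S): it satisfies condition H1.
By R23 (it meets criterion Z1, it meets criterion X, it has attribute P1): it is sandboxed.
By R27 (it is in state P2, it carries flag L2): it meets criterion F.
By R12 (it satisfies condition H1, it is sandboxed): it has marker V1.
By R20 (it meets criterion F, it is in category M): it is in state G.
By R36 (it has marker Z, it has marker V1): it meets criterion W1.
By R9 (it is in state G, it is tagged X1): it is classified as U.
By R6 (it is classified as U, it meets criterion W, it meets criterion W1): it is rate-limited.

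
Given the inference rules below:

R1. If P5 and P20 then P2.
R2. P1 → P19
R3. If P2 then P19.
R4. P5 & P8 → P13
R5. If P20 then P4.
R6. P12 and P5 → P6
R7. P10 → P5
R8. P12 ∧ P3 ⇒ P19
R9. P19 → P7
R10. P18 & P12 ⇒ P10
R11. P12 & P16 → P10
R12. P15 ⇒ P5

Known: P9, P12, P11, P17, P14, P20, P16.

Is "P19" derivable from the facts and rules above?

P10  (by R11: P12, P16)
P5  (by R7: P10)
P2  (by R1: P5, P20)
P19  (by R3: P2)

Yes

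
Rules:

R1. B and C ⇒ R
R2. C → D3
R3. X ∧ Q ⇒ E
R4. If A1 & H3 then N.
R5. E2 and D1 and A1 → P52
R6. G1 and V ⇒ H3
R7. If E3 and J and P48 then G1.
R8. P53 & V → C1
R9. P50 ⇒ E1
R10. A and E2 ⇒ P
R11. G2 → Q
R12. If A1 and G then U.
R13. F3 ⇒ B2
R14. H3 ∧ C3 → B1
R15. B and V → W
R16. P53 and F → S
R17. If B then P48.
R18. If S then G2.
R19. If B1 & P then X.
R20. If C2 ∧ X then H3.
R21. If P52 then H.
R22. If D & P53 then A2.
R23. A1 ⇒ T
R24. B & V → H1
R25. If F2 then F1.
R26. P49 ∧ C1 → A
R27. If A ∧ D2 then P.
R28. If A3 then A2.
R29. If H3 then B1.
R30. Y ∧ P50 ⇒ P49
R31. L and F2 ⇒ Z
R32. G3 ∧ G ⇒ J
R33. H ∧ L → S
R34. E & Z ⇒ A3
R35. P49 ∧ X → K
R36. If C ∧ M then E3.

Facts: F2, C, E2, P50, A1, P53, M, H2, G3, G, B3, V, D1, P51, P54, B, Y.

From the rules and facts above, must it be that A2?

Forward chaining from the given facts derives: R, D3, P52, C1, E1, U, W, P48, H, T, H1, F1, P49, J, E3, G1, A, H3, P, B1, N, X, K.
Rules concluding A2: R22 needs D; R28 needs A3 — none of these are established.

No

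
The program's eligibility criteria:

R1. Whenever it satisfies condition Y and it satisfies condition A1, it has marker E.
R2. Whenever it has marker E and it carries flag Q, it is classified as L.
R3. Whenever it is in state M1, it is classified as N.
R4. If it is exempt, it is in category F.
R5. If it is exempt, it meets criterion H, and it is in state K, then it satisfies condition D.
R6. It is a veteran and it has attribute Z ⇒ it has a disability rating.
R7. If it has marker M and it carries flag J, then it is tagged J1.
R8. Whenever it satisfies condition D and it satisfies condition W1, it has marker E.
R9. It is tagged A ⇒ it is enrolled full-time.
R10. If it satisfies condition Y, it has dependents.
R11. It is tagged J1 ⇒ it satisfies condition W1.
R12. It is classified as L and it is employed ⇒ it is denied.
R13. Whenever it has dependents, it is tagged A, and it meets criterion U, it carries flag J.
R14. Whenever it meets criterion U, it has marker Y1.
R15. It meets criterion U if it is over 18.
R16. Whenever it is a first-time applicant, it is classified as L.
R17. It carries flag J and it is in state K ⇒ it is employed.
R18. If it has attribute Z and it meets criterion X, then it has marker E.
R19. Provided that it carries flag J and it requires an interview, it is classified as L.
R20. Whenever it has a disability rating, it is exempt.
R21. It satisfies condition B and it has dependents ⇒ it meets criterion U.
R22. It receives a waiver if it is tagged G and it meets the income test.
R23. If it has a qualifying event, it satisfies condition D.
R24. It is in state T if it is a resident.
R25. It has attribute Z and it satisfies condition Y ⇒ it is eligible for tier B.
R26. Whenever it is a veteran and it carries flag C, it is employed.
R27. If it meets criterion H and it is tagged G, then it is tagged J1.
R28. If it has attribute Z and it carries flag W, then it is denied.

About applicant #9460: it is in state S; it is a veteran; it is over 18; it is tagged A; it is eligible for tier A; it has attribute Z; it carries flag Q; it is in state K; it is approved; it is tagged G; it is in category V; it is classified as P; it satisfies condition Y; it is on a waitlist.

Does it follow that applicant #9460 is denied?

No

Forward chaining from the given facts derives: has a disability rating, is enrolled full-time, has dependents, meets criterion U, is exempt, is eligible for tier B, is in category F, carries flag J, has marker Y1, is employed.
Rules concluding "it is denied": R12 needs "it is classified as L"; R28 needs "it carries flag W" — none of these are established.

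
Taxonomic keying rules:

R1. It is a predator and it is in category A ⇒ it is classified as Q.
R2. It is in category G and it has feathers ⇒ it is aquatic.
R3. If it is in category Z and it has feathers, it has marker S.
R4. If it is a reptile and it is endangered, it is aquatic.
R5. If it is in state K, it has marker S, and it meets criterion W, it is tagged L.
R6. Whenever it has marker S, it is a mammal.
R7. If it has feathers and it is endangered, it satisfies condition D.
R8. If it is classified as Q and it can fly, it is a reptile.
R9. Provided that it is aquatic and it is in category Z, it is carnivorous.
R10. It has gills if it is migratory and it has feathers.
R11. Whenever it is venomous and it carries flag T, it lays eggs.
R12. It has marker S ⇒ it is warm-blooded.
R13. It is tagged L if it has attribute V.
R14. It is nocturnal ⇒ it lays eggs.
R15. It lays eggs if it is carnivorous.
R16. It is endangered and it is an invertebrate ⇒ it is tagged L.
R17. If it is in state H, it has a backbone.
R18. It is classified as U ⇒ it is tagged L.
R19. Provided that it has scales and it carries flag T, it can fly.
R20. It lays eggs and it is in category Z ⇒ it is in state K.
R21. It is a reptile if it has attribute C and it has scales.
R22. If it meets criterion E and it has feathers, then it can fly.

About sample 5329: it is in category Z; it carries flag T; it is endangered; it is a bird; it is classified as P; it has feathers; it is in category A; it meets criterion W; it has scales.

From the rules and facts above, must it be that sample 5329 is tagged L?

Forward chaining from the given facts derives: has marker S, is a mammal, satisfies condition D, is warm-blooded, can fly.
Rules concluding "it is tagged L": R5 needs "it is in state K"; R13 needs "it has attribute V"; R16 needs "it is an invertebrate"; R18 needs "it is classified as U" — none of these are established.

No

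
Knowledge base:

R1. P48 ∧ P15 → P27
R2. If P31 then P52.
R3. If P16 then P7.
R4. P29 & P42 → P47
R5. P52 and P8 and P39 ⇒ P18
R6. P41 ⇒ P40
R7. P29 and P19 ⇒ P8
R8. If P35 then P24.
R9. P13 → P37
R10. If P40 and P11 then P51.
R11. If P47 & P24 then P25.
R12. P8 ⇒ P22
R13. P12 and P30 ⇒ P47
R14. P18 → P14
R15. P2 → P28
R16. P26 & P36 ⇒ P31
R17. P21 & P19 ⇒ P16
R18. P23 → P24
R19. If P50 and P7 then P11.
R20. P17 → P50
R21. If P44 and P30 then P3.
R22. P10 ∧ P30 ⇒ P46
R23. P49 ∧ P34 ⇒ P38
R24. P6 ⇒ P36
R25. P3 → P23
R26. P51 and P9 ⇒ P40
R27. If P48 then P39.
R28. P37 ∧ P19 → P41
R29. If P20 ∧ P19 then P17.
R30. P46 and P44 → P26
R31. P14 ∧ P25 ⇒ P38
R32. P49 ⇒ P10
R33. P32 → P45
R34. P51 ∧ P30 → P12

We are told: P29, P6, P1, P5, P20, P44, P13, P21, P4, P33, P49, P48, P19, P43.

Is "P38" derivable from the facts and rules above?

No

Forward chaining from the given facts derives: P8, P37, P22, P16, P36, P39, P41, P17, P10, P7, P40, P50, P11, P51.
Rules concluding P38: R23 needs P34; R31 needs P14 — none of these are established.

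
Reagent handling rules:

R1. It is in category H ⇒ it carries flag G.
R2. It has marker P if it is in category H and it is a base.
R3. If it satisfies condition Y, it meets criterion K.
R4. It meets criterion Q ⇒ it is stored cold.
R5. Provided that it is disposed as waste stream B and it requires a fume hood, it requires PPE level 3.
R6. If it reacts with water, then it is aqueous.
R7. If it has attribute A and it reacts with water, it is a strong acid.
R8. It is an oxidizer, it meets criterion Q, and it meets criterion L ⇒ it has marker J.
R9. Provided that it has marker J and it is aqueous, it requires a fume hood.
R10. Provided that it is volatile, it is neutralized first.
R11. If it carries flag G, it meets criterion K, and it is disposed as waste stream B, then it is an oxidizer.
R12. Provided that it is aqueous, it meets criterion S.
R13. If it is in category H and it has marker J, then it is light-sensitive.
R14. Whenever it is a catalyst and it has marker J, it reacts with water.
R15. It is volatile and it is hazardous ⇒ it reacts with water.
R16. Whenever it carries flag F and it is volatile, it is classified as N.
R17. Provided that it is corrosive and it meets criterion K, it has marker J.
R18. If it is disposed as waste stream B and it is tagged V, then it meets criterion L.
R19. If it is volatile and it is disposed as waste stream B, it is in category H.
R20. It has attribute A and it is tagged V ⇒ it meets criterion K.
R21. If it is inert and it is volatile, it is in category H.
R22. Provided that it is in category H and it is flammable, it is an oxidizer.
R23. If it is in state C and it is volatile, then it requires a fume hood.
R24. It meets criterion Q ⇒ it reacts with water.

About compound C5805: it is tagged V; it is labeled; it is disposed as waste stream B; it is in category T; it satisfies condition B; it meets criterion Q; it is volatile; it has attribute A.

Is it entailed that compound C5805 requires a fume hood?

By R18 (it is disposed as waste stream B, it is tagged V): it meets criterion L.
By R19 (it is volatile, it is disposed as waste stream B): it is in category H.
By R20 (it has attribute A, it is tagged V): it meets criterion K.
By R24 (it meets criterion Q): it reacts with water.
By R1 (it is in category H): it carries flag G.
By R6 (it reacts with water): it is aqueous.
By R11 (it carries flag G, it meets criterion K, it is disposed as waste stream B): it is an oxidizer.
By R8 (it is an oxidizer, it meets criterion Q, it meets criterion L): it has marker J.
By R9 (it has marker J, it is aqueous): it requires a fume hood.

Yes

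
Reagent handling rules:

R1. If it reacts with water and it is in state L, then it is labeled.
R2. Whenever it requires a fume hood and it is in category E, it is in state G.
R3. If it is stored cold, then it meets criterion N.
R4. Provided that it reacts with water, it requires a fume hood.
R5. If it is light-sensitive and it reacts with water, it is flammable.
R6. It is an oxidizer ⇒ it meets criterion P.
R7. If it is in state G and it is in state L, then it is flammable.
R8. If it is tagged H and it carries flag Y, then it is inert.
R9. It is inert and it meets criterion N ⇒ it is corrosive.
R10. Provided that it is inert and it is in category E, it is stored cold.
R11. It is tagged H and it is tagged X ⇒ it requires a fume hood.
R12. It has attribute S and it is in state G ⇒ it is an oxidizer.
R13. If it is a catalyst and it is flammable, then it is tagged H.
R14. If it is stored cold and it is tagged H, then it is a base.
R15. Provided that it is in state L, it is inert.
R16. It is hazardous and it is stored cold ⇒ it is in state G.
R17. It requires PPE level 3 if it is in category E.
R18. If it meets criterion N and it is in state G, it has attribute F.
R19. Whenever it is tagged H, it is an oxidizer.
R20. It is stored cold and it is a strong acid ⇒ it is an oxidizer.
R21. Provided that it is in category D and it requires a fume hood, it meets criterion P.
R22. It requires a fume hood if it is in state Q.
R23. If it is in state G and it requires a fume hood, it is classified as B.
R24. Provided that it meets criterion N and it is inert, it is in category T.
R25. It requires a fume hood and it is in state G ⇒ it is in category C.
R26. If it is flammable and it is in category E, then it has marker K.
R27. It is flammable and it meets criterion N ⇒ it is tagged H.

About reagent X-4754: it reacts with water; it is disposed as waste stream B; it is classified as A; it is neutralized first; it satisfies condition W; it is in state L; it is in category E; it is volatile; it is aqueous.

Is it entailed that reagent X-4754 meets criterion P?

By R4 (it reacts with water): it requires a fume hood.
By R15 (it is in state L): it is inert.
By R2 (it requires a fume hood, it is in category E): it is in state G.
By R7 (it is in state G, it is in state L): it is flammable.
By R10 (it is inert, it is in category E): it is stored cold.
By R3 (it is stored cold): it meets criterion N.
By R27 (it is flammable, it meets criterion N): it is tagged H.
By R19 (it is tagged H): it is an oxidizer.
By R6 (it is an oxidizer): it meets criterion P.

Yes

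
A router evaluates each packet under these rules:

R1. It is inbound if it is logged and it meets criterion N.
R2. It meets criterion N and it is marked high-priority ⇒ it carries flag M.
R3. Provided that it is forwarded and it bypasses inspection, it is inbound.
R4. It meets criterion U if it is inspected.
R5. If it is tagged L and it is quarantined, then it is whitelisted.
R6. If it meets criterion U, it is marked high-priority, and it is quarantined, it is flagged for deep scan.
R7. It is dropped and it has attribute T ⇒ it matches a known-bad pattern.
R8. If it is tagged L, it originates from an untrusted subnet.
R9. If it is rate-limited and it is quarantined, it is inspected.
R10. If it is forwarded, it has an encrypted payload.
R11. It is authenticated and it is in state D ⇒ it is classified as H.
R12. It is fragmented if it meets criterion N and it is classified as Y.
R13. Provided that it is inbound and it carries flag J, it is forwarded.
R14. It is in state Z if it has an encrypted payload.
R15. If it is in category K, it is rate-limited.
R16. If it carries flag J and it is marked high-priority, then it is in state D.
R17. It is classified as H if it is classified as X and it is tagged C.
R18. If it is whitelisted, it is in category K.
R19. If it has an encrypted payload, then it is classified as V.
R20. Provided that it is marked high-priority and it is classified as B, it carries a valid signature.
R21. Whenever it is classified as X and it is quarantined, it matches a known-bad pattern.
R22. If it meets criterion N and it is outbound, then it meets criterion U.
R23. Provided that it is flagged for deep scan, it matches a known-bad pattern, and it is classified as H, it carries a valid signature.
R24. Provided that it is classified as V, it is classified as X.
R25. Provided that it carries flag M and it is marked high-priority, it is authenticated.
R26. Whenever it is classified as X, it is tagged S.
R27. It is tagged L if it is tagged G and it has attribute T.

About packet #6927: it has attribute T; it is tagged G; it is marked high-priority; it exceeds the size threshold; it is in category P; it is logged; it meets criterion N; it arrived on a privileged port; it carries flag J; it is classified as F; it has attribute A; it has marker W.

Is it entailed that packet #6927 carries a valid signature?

No

Forward chaining from the given facts derives: is inbound, carries flag M, is forwarded, is in state D, is authenticated, is tagged L, originates from an untrusted subnet, has an encrypted payload, is classified as H, is in state Z, is classified as V, is classified as X, is tagged S.
Rules concluding "it carries a valid signature": R20 needs "it is classified as B"; R23 needs "it is flagged for deep scan" — none of these are established.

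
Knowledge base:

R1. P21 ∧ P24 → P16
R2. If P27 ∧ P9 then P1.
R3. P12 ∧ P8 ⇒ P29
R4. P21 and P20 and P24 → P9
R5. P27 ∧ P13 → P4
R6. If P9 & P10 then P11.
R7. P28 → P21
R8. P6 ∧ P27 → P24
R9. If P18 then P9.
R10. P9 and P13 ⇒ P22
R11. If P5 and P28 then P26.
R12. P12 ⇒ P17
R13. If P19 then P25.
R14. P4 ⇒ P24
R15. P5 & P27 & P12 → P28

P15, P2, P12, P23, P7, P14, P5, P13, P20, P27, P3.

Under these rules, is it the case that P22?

Yes

P4  (by R5: P27, P13)
P24  (by R14: P4)
P28  (by R15: P5, P27, P12)
P21  (by R7: P28)
P9  (by R4: P21, P20, P24)
P22  (by R10: P9, P13)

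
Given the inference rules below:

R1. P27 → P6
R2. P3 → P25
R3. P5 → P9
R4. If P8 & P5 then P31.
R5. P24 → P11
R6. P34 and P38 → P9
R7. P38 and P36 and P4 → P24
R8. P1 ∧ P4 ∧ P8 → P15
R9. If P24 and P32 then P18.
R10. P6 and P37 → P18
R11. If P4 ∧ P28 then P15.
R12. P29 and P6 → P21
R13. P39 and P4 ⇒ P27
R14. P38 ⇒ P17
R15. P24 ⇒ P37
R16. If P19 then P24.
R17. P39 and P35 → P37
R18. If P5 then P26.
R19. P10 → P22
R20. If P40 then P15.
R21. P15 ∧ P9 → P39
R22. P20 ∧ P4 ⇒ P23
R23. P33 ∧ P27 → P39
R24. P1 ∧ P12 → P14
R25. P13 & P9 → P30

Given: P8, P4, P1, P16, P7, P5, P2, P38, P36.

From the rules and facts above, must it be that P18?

Yes

P9  (by R3: P5)
P24  (by R7: P38, P36, P4)
P15  (by R8: P1, P4, P8)
P37  (by R15: P24)
P39  (by R21: P15, P9)
P27  (by R13: P39, P4)
P6  (by R1: P27)
P18  (by R10: P6, P37)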